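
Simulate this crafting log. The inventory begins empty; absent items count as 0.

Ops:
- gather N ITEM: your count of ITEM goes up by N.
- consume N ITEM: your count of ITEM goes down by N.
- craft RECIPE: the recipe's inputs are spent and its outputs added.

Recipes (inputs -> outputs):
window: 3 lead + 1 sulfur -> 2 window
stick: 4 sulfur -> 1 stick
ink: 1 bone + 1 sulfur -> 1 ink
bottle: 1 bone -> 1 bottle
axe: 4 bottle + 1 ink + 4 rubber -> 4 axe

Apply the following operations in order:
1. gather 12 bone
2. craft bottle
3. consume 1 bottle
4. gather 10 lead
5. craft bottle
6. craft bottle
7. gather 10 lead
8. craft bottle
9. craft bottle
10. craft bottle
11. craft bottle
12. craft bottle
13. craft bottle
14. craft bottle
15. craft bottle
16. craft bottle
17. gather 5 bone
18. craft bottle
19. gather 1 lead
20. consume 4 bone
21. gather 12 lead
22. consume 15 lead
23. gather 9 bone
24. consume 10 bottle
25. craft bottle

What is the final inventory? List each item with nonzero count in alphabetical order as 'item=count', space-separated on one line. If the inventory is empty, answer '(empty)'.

After 1 (gather 12 bone): bone=12
After 2 (craft bottle): bone=11 bottle=1
After 3 (consume 1 bottle): bone=11
After 4 (gather 10 lead): bone=11 lead=10
After 5 (craft bottle): bone=10 bottle=1 lead=10
After 6 (craft bottle): bone=9 bottle=2 lead=10
After 7 (gather 10 lead): bone=9 bottle=2 lead=20
After 8 (craft bottle): bone=8 bottle=3 lead=20
After 9 (craft bottle): bone=7 bottle=4 lead=20
After 10 (craft bottle): bone=6 bottle=5 lead=20
After 11 (craft bottle): bone=5 bottle=6 lead=20
After 12 (craft bottle): bone=4 bottle=7 lead=20
After 13 (craft bottle): bone=3 bottle=8 lead=20
After 14 (craft bottle): bone=2 bottle=9 lead=20
After 15 (craft bottle): bone=1 bottle=10 lead=20
After 16 (craft bottle): bottle=11 lead=20
After 17 (gather 5 bone): bone=5 bottle=11 lead=20
After 18 (craft bottle): bone=4 bottle=12 lead=20
After 19 (gather 1 lead): bone=4 bottle=12 lead=21
After 20 (consume 4 bone): bottle=12 lead=21
After 21 (gather 12 lead): bottle=12 lead=33
After 22 (consume 15 lead): bottle=12 lead=18
After 23 (gather 9 bone): bone=9 bottle=12 lead=18
After 24 (consume 10 bottle): bone=9 bottle=2 lead=18
After 25 (craft bottle): bone=8 bottle=3 lead=18

Answer: bone=8 bottle=3 lead=18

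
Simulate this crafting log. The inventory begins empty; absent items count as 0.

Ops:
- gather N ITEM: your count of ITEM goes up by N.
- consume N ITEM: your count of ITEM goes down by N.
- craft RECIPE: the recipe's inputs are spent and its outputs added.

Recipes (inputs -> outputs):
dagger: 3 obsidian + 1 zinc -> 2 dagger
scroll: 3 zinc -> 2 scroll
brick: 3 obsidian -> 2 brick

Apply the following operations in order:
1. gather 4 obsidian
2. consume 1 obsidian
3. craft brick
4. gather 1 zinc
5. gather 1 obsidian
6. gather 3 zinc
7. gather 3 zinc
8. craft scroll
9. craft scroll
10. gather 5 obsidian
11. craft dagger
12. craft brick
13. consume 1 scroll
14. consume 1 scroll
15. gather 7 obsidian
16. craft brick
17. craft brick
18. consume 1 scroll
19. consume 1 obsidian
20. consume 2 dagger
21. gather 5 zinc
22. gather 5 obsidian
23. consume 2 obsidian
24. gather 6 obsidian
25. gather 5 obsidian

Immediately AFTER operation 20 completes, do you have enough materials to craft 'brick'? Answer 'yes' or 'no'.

Answer: no

Derivation:
After 1 (gather 4 obsidian): obsidian=4
After 2 (consume 1 obsidian): obsidian=3
After 3 (craft brick): brick=2
After 4 (gather 1 zinc): brick=2 zinc=1
After 5 (gather 1 obsidian): brick=2 obsidian=1 zinc=1
After 6 (gather 3 zinc): brick=2 obsidian=1 zinc=4
After 7 (gather 3 zinc): brick=2 obsidian=1 zinc=7
After 8 (craft scroll): brick=2 obsidian=1 scroll=2 zinc=4
After 9 (craft scroll): brick=2 obsidian=1 scroll=4 zinc=1
After 10 (gather 5 obsidian): brick=2 obsidian=6 scroll=4 zinc=1
After 11 (craft dagger): brick=2 dagger=2 obsidian=3 scroll=4
After 12 (craft brick): brick=4 dagger=2 scroll=4
After 13 (consume 1 scroll): brick=4 dagger=2 scroll=3
After 14 (consume 1 scroll): brick=4 dagger=2 scroll=2
After 15 (gather 7 obsidian): brick=4 dagger=2 obsidian=7 scroll=2
After 16 (craft brick): brick=6 dagger=2 obsidian=4 scroll=2
After 17 (craft brick): brick=8 dagger=2 obsidian=1 scroll=2
After 18 (consume 1 scroll): brick=8 dagger=2 obsidian=1 scroll=1
After 19 (consume 1 obsidian): brick=8 dagger=2 scroll=1
After 20 (consume 2 dagger): brick=8 scroll=1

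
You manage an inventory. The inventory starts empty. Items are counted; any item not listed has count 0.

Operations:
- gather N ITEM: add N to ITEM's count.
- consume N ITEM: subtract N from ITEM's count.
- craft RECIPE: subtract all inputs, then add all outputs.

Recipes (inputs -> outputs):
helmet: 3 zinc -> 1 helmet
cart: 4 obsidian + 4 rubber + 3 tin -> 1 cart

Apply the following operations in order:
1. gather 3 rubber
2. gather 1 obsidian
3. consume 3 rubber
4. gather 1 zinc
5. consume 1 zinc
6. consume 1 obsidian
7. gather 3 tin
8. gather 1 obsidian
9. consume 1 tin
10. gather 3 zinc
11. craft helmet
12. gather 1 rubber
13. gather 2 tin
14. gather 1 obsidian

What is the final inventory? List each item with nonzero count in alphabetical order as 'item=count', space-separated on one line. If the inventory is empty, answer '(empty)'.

Answer: helmet=1 obsidian=2 rubber=1 tin=4

Derivation:
After 1 (gather 3 rubber): rubber=3
After 2 (gather 1 obsidian): obsidian=1 rubber=3
After 3 (consume 3 rubber): obsidian=1
After 4 (gather 1 zinc): obsidian=1 zinc=1
After 5 (consume 1 zinc): obsidian=1
After 6 (consume 1 obsidian): (empty)
After 7 (gather 3 tin): tin=3
After 8 (gather 1 obsidian): obsidian=1 tin=3
After 9 (consume 1 tin): obsidian=1 tin=2
After 10 (gather 3 zinc): obsidian=1 tin=2 zinc=3
After 11 (craft helmet): helmet=1 obsidian=1 tin=2
After 12 (gather 1 rubber): helmet=1 obsidian=1 rubber=1 tin=2
After 13 (gather 2 tin): helmet=1 obsidian=1 rubber=1 tin=4
After 14 (gather 1 obsidian): helmet=1 obsidian=2 rubber=1 tin=4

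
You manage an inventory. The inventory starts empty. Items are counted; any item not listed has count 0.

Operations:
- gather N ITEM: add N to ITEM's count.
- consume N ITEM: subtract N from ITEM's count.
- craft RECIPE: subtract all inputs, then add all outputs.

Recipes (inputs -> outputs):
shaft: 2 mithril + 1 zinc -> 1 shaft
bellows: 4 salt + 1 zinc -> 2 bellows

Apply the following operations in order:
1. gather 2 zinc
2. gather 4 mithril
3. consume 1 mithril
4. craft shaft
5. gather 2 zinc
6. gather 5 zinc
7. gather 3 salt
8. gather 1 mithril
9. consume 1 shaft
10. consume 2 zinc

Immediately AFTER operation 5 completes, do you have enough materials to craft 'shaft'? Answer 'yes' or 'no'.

Answer: no

Derivation:
After 1 (gather 2 zinc): zinc=2
After 2 (gather 4 mithril): mithril=4 zinc=2
After 3 (consume 1 mithril): mithril=3 zinc=2
After 4 (craft shaft): mithril=1 shaft=1 zinc=1
After 5 (gather 2 zinc): mithril=1 shaft=1 zinc=3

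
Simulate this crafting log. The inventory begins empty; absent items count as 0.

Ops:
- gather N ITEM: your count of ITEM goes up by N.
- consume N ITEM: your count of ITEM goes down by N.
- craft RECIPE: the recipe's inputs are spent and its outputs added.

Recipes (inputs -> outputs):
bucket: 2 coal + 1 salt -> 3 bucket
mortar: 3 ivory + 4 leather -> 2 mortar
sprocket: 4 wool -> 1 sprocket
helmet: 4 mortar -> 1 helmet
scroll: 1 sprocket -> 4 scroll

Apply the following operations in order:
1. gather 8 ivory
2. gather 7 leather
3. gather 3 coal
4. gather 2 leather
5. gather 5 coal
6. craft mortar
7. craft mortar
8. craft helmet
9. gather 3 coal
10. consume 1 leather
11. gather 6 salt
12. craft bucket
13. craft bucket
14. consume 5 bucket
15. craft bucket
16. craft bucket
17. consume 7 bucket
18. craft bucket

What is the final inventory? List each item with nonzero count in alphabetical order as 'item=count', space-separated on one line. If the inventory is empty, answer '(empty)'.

After 1 (gather 8 ivory): ivory=8
After 2 (gather 7 leather): ivory=8 leather=7
After 3 (gather 3 coal): coal=3 ivory=8 leather=7
After 4 (gather 2 leather): coal=3 ivory=8 leather=9
After 5 (gather 5 coal): coal=8 ivory=8 leather=9
After 6 (craft mortar): coal=8 ivory=5 leather=5 mortar=2
After 7 (craft mortar): coal=8 ivory=2 leather=1 mortar=4
After 8 (craft helmet): coal=8 helmet=1 ivory=2 leather=1
After 9 (gather 3 coal): coal=11 helmet=1 ivory=2 leather=1
After 10 (consume 1 leather): coal=11 helmet=1 ivory=2
After 11 (gather 6 salt): coal=11 helmet=1 ivory=2 salt=6
After 12 (craft bucket): bucket=3 coal=9 helmet=1 ivory=2 salt=5
After 13 (craft bucket): bucket=6 coal=7 helmet=1 ivory=2 salt=4
After 14 (consume 5 bucket): bucket=1 coal=7 helmet=1 ivory=2 salt=4
After 15 (craft bucket): bucket=4 coal=5 helmet=1 ivory=2 salt=3
After 16 (craft bucket): bucket=7 coal=3 helmet=1 ivory=2 salt=2
After 17 (consume 7 bucket): coal=3 helmet=1 ivory=2 salt=2
After 18 (craft bucket): bucket=3 coal=1 helmet=1 ivory=2 salt=1

Answer: bucket=3 coal=1 helmet=1 ivory=2 salt=1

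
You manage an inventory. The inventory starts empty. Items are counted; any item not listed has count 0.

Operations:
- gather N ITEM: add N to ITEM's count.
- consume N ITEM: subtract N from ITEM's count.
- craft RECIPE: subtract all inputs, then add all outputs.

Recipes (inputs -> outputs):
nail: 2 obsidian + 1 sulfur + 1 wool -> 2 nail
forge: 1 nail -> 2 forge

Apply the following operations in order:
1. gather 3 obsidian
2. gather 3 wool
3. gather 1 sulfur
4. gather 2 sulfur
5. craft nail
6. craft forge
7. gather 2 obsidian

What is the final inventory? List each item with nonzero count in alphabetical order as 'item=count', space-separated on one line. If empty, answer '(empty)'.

After 1 (gather 3 obsidian): obsidian=3
After 2 (gather 3 wool): obsidian=3 wool=3
After 3 (gather 1 sulfur): obsidian=3 sulfur=1 wool=3
After 4 (gather 2 sulfur): obsidian=3 sulfur=3 wool=3
After 5 (craft nail): nail=2 obsidian=1 sulfur=2 wool=2
After 6 (craft forge): forge=2 nail=1 obsidian=1 sulfur=2 wool=2
After 7 (gather 2 obsidian): forge=2 nail=1 obsidian=3 sulfur=2 wool=2

Answer: forge=2 nail=1 obsidian=3 sulfur=2 wool=2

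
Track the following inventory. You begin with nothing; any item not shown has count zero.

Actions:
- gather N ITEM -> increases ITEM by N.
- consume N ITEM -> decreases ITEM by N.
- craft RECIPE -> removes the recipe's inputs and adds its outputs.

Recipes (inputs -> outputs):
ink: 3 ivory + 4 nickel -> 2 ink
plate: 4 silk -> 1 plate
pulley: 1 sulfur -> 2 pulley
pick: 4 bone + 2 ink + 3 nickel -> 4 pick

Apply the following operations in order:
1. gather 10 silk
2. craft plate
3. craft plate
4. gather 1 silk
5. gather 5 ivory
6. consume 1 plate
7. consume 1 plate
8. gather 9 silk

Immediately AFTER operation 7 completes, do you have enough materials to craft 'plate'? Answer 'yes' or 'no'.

After 1 (gather 10 silk): silk=10
After 2 (craft plate): plate=1 silk=6
After 3 (craft plate): plate=2 silk=2
After 4 (gather 1 silk): plate=2 silk=3
After 5 (gather 5 ivory): ivory=5 plate=2 silk=3
After 6 (consume 1 plate): ivory=5 plate=1 silk=3
After 7 (consume 1 plate): ivory=5 silk=3

Answer: no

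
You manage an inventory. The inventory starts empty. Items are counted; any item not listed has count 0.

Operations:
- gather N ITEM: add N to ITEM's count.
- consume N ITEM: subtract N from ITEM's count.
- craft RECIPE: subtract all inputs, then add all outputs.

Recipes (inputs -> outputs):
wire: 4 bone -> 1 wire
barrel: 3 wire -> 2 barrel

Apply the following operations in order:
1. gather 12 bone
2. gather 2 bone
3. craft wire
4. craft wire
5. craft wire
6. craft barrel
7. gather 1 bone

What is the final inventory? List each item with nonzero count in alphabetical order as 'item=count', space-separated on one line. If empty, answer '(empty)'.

After 1 (gather 12 bone): bone=12
After 2 (gather 2 bone): bone=14
After 3 (craft wire): bone=10 wire=1
After 4 (craft wire): bone=6 wire=2
After 5 (craft wire): bone=2 wire=3
After 6 (craft barrel): barrel=2 bone=2
After 7 (gather 1 bone): barrel=2 bone=3

Answer: barrel=2 bone=3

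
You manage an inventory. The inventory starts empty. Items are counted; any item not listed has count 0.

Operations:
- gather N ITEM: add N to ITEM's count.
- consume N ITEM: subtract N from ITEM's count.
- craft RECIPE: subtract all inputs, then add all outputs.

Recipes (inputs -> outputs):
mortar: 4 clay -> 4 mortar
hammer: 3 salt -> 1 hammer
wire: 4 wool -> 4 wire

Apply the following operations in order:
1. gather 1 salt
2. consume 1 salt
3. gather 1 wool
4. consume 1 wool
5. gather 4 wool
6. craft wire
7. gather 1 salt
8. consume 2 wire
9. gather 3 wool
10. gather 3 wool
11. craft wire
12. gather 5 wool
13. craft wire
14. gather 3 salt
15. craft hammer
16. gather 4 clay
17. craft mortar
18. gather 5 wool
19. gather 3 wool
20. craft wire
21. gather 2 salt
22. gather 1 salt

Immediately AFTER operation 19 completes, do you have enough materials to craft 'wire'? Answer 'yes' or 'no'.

Answer: yes

Derivation:
After 1 (gather 1 salt): salt=1
After 2 (consume 1 salt): (empty)
After 3 (gather 1 wool): wool=1
After 4 (consume 1 wool): (empty)
After 5 (gather 4 wool): wool=4
After 6 (craft wire): wire=4
After 7 (gather 1 salt): salt=1 wire=4
After 8 (consume 2 wire): salt=1 wire=2
After 9 (gather 3 wool): salt=1 wire=2 wool=3
After 10 (gather 3 wool): salt=1 wire=2 wool=6
After 11 (craft wire): salt=1 wire=6 wool=2
After 12 (gather 5 wool): salt=1 wire=6 wool=7
After 13 (craft wire): salt=1 wire=10 wool=3
After 14 (gather 3 salt): salt=4 wire=10 wool=3
After 15 (craft hammer): hammer=1 salt=1 wire=10 wool=3
After 16 (gather 4 clay): clay=4 hammer=1 salt=1 wire=10 wool=3
After 17 (craft mortar): hammer=1 mortar=4 salt=1 wire=10 wool=3
After 18 (gather 5 wool): hammer=1 mortar=4 salt=1 wire=10 wool=8
After 19 (gather 3 wool): hammer=1 mortar=4 salt=1 wire=10 wool=11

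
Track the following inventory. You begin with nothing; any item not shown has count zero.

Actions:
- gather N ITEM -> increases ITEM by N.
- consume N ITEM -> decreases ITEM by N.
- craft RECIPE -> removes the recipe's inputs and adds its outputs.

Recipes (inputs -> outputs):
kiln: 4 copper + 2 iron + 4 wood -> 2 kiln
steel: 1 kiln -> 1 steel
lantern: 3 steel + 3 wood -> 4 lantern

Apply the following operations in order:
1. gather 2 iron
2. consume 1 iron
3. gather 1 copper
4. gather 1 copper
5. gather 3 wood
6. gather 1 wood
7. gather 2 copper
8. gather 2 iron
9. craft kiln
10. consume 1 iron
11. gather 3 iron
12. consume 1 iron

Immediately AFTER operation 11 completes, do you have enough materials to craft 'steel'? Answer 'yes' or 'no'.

After 1 (gather 2 iron): iron=2
After 2 (consume 1 iron): iron=1
After 3 (gather 1 copper): copper=1 iron=1
After 4 (gather 1 copper): copper=2 iron=1
After 5 (gather 3 wood): copper=2 iron=1 wood=3
After 6 (gather 1 wood): copper=2 iron=1 wood=4
After 7 (gather 2 copper): copper=4 iron=1 wood=4
After 8 (gather 2 iron): copper=4 iron=3 wood=4
After 9 (craft kiln): iron=1 kiln=2
After 10 (consume 1 iron): kiln=2
After 11 (gather 3 iron): iron=3 kiln=2

Answer: yes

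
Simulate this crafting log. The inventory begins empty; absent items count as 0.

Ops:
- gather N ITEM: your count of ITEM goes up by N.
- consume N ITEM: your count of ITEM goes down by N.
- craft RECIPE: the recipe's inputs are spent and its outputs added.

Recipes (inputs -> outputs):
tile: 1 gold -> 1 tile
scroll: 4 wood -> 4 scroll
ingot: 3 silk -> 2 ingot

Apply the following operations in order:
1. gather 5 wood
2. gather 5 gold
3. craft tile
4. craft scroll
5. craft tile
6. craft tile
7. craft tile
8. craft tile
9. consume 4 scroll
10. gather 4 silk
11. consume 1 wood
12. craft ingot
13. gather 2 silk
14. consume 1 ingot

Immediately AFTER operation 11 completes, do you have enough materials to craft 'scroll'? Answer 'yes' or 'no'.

After 1 (gather 5 wood): wood=5
After 2 (gather 5 gold): gold=5 wood=5
After 3 (craft tile): gold=4 tile=1 wood=5
After 4 (craft scroll): gold=4 scroll=4 tile=1 wood=1
After 5 (craft tile): gold=3 scroll=4 tile=2 wood=1
After 6 (craft tile): gold=2 scroll=4 tile=3 wood=1
After 7 (craft tile): gold=1 scroll=4 tile=4 wood=1
After 8 (craft tile): scroll=4 tile=5 wood=1
After 9 (consume 4 scroll): tile=5 wood=1
After 10 (gather 4 silk): silk=4 tile=5 wood=1
After 11 (consume 1 wood): silk=4 tile=5

Answer: no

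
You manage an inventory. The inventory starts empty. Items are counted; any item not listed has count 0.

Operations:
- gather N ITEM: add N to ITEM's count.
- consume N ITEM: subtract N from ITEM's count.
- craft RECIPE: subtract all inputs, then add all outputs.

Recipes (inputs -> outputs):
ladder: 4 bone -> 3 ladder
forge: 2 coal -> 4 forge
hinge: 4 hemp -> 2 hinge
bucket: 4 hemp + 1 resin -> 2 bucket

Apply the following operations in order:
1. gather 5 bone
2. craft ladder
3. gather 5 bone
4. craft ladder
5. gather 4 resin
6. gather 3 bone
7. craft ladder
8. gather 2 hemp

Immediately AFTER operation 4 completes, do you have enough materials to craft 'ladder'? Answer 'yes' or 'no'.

After 1 (gather 5 bone): bone=5
After 2 (craft ladder): bone=1 ladder=3
After 3 (gather 5 bone): bone=6 ladder=3
After 4 (craft ladder): bone=2 ladder=6

Answer: no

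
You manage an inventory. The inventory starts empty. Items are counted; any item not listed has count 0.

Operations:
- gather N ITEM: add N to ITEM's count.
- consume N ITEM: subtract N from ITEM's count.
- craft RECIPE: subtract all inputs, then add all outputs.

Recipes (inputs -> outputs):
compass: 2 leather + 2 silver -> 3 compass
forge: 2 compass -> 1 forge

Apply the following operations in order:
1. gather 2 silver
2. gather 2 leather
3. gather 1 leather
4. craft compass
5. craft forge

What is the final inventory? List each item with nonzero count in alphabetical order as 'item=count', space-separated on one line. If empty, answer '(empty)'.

Answer: compass=1 forge=1 leather=1

Derivation:
After 1 (gather 2 silver): silver=2
After 2 (gather 2 leather): leather=2 silver=2
After 3 (gather 1 leather): leather=3 silver=2
After 4 (craft compass): compass=3 leather=1
After 5 (craft forge): compass=1 forge=1 leather=1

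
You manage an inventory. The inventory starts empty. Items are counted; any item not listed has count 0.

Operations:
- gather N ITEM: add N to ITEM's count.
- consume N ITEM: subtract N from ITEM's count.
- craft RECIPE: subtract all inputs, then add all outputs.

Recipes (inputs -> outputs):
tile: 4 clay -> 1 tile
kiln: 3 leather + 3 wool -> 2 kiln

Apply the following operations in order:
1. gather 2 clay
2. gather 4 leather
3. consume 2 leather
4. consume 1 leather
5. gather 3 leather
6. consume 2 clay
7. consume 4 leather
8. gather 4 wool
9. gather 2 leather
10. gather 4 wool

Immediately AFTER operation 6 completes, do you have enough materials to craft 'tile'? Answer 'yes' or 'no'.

After 1 (gather 2 clay): clay=2
After 2 (gather 4 leather): clay=2 leather=4
After 3 (consume 2 leather): clay=2 leather=2
After 4 (consume 1 leather): clay=2 leather=1
After 5 (gather 3 leather): clay=2 leather=4
After 6 (consume 2 clay): leather=4

Answer: no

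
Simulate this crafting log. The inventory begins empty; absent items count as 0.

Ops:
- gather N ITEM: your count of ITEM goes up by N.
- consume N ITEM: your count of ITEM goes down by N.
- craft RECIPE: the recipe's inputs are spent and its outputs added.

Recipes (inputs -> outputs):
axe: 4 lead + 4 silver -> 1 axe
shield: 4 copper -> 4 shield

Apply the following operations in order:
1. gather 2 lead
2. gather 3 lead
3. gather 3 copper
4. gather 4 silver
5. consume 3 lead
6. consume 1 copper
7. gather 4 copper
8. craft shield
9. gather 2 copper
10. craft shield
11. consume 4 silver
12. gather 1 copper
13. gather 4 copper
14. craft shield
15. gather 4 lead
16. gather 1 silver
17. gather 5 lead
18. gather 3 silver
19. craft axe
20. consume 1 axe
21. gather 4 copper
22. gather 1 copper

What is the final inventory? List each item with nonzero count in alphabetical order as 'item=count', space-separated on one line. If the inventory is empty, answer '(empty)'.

Answer: copper=6 lead=7 shield=12

Derivation:
After 1 (gather 2 lead): lead=2
After 2 (gather 3 lead): lead=5
After 3 (gather 3 copper): copper=3 lead=5
After 4 (gather 4 silver): copper=3 lead=5 silver=4
After 5 (consume 3 lead): copper=3 lead=2 silver=4
After 6 (consume 1 copper): copper=2 lead=2 silver=4
After 7 (gather 4 copper): copper=6 lead=2 silver=4
After 8 (craft shield): copper=2 lead=2 shield=4 silver=4
After 9 (gather 2 copper): copper=4 lead=2 shield=4 silver=4
After 10 (craft shield): lead=2 shield=8 silver=4
After 11 (consume 4 silver): lead=2 shield=8
After 12 (gather 1 copper): copper=1 lead=2 shield=8
After 13 (gather 4 copper): copper=5 lead=2 shield=8
After 14 (craft shield): copper=1 lead=2 shield=12
After 15 (gather 4 lead): copper=1 lead=6 shield=12
After 16 (gather 1 silver): copper=1 lead=6 shield=12 silver=1
After 17 (gather 5 lead): copper=1 lead=11 shield=12 silver=1
After 18 (gather 3 silver): copper=1 lead=11 shield=12 silver=4
After 19 (craft axe): axe=1 copper=1 lead=7 shield=12
After 20 (consume 1 axe): copper=1 lead=7 shield=12
After 21 (gather 4 copper): copper=5 lead=7 shield=12
After 22 (gather 1 copper): copper=6 lead=7 shield=12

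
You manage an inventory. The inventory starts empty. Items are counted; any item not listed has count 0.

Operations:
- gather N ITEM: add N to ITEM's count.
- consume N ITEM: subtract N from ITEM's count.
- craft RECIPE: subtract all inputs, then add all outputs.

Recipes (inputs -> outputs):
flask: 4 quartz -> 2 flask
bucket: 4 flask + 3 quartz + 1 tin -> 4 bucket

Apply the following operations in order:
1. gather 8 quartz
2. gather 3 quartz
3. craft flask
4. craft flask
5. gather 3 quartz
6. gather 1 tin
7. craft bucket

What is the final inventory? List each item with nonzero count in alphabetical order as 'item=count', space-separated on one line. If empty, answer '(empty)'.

After 1 (gather 8 quartz): quartz=8
After 2 (gather 3 quartz): quartz=11
After 3 (craft flask): flask=2 quartz=7
After 4 (craft flask): flask=4 quartz=3
After 5 (gather 3 quartz): flask=4 quartz=6
After 6 (gather 1 tin): flask=4 quartz=6 tin=1
After 7 (craft bucket): bucket=4 quartz=3

Answer: bucket=4 quartz=3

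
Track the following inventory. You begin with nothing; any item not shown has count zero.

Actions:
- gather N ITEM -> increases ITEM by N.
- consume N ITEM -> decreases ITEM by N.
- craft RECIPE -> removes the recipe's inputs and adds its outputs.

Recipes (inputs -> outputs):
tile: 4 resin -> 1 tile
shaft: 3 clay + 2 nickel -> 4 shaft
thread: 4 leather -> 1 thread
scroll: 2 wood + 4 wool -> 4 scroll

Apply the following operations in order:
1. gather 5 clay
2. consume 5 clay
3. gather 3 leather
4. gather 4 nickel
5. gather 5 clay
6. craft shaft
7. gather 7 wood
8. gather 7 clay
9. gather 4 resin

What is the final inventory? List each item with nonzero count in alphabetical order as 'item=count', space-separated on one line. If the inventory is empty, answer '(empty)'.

Answer: clay=9 leather=3 nickel=2 resin=4 shaft=4 wood=7

Derivation:
After 1 (gather 5 clay): clay=5
After 2 (consume 5 clay): (empty)
After 3 (gather 3 leather): leather=3
After 4 (gather 4 nickel): leather=3 nickel=4
After 5 (gather 5 clay): clay=5 leather=3 nickel=4
After 6 (craft shaft): clay=2 leather=3 nickel=2 shaft=4
After 7 (gather 7 wood): clay=2 leather=3 nickel=2 shaft=4 wood=7
After 8 (gather 7 clay): clay=9 leather=3 nickel=2 shaft=4 wood=7
After 9 (gather 4 resin): clay=9 leather=3 nickel=2 resin=4 shaft=4 wood=7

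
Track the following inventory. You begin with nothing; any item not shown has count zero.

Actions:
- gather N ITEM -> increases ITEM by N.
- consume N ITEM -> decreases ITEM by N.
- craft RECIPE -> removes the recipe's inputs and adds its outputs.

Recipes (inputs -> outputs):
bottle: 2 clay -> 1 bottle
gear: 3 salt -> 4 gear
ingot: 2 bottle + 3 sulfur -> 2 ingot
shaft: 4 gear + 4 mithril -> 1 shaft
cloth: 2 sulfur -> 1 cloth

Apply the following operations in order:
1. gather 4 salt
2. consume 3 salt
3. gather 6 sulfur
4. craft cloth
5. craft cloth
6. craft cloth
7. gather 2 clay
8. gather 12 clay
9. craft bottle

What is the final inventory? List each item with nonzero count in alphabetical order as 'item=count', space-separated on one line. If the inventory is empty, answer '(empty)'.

After 1 (gather 4 salt): salt=4
After 2 (consume 3 salt): salt=1
After 3 (gather 6 sulfur): salt=1 sulfur=6
After 4 (craft cloth): cloth=1 salt=1 sulfur=4
After 5 (craft cloth): cloth=2 salt=1 sulfur=2
After 6 (craft cloth): cloth=3 salt=1
After 7 (gather 2 clay): clay=2 cloth=3 salt=1
After 8 (gather 12 clay): clay=14 cloth=3 salt=1
After 9 (craft bottle): bottle=1 clay=12 cloth=3 salt=1

Answer: bottle=1 clay=12 cloth=3 salt=1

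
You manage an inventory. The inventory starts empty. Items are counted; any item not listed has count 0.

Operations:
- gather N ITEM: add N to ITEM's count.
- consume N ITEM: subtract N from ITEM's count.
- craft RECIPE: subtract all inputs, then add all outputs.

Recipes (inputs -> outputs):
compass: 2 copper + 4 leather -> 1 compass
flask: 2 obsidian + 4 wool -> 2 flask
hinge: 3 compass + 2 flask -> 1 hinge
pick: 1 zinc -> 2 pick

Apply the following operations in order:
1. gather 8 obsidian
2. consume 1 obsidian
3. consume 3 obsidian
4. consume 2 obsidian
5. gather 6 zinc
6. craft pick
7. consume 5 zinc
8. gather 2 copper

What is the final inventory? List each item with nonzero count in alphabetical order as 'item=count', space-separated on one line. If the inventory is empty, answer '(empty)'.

Answer: copper=2 obsidian=2 pick=2

Derivation:
After 1 (gather 8 obsidian): obsidian=8
After 2 (consume 1 obsidian): obsidian=7
After 3 (consume 3 obsidian): obsidian=4
After 4 (consume 2 obsidian): obsidian=2
After 5 (gather 6 zinc): obsidian=2 zinc=6
After 6 (craft pick): obsidian=2 pick=2 zinc=5
After 7 (consume 5 zinc): obsidian=2 pick=2
After 8 (gather 2 copper): copper=2 obsidian=2 pick=2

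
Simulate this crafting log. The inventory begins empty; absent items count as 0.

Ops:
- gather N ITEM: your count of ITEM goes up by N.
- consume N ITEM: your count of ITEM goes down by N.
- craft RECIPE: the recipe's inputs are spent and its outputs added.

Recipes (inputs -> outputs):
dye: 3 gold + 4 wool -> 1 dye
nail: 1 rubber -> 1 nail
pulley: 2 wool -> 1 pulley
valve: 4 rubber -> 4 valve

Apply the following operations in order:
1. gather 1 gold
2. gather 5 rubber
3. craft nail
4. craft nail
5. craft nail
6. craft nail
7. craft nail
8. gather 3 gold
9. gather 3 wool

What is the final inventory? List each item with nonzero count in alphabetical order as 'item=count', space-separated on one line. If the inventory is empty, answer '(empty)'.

Answer: gold=4 nail=5 wool=3

Derivation:
After 1 (gather 1 gold): gold=1
After 2 (gather 5 rubber): gold=1 rubber=5
After 3 (craft nail): gold=1 nail=1 rubber=4
After 4 (craft nail): gold=1 nail=2 rubber=3
After 5 (craft nail): gold=1 nail=3 rubber=2
After 6 (craft nail): gold=1 nail=4 rubber=1
After 7 (craft nail): gold=1 nail=5
After 8 (gather 3 gold): gold=4 nail=5
After 9 (gather 3 wool): gold=4 nail=5 wool=3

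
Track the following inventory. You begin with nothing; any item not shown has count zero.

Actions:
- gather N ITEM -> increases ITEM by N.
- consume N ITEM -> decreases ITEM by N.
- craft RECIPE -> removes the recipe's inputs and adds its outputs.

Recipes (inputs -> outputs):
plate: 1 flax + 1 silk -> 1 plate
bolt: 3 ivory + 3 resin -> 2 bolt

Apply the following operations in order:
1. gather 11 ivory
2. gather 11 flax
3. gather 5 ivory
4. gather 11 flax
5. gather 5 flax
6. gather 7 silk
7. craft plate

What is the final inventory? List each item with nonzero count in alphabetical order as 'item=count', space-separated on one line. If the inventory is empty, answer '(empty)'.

After 1 (gather 11 ivory): ivory=11
After 2 (gather 11 flax): flax=11 ivory=11
After 3 (gather 5 ivory): flax=11 ivory=16
After 4 (gather 11 flax): flax=22 ivory=16
After 5 (gather 5 flax): flax=27 ivory=16
After 6 (gather 7 silk): flax=27 ivory=16 silk=7
After 7 (craft plate): flax=26 ivory=16 plate=1 silk=6

Answer: flax=26 ivory=16 plate=1 silk=6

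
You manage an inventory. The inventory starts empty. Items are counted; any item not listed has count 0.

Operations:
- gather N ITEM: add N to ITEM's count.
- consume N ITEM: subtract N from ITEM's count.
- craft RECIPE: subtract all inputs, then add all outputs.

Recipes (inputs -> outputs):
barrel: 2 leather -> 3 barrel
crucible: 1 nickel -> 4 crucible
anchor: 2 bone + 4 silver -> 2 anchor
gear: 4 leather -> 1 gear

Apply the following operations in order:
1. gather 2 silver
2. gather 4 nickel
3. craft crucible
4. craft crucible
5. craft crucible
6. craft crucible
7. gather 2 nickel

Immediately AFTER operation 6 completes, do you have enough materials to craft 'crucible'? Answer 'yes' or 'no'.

Answer: no

Derivation:
After 1 (gather 2 silver): silver=2
After 2 (gather 4 nickel): nickel=4 silver=2
After 3 (craft crucible): crucible=4 nickel=3 silver=2
After 4 (craft crucible): crucible=8 nickel=2 silver=2
After 5 (craft crucible): crucible=12 nickel=1 silver=2
After 6 (craft crucible): crucible=16 silver=2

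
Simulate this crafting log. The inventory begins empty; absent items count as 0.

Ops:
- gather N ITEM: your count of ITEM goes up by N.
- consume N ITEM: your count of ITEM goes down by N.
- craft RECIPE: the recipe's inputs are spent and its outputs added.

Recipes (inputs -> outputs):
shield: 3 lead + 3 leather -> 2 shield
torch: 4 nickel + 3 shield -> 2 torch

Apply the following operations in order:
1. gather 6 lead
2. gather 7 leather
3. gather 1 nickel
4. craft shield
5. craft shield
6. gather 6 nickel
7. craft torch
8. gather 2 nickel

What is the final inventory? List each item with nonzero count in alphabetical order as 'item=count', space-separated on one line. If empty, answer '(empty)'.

After 1 (gather 6 lead): lead=6
After 2 (gather 7 leather): lead=6 leather=7
After 3 (gather 1 nickel): lead=6 leather=7 nickel=1
After 4 (craft shield): lead=3 leather=4 nickel=1 shield=2
After 5 (craft shield): leather=1 nickel=1 shield=4
After 6 (gather 6 nickel): leather=1 nickel=7 shield=4
After 7 (craft torch): leather=1 nickel=3 shield=1 torch=2
After 8 (gather 2 nickel): leather=1 nickel=5 shield=1 torch=2

Answer: leather=1 nickel=5 shield=1 torch=2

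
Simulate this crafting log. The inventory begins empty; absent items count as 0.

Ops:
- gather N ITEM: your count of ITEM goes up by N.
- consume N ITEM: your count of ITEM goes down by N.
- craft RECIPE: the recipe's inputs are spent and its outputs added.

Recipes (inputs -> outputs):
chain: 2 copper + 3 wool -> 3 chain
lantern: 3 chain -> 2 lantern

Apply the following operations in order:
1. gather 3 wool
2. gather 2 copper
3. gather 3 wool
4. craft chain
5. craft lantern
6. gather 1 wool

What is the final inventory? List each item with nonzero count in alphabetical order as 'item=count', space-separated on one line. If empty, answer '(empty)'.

After 1 (gather 3 wool): wool=3
After 2 (gather 2 copper): copper=2 wool=3
After 3 (gather 3 wool): copper=2 wool=6
After 4 (craft chain): chain=3 wool=3
After 5 (craft lantern): lantern=2 wool=3
After 6 (gather 1 wool): lantern=2 wool=4

Answer: lantern=2 wool=4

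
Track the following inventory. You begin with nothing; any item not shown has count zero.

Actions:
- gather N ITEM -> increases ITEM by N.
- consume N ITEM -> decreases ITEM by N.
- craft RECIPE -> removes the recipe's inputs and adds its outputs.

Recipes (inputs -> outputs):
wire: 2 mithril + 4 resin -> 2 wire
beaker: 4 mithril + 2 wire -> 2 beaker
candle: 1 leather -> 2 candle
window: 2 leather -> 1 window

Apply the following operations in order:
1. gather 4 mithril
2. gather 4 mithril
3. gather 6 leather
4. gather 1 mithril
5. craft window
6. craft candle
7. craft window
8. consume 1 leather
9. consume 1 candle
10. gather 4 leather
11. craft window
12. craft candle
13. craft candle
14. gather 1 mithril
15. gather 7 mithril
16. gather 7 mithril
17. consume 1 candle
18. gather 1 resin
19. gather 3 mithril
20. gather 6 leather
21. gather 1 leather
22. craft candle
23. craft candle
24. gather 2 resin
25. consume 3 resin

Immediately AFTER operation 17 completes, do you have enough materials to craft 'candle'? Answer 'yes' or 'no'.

Answer: no

Derivation:
After 1 (gather 4 mithril): mithril=4
After 2 (gather 4 mithril): mithril=8
After 3 (gather 6 leather): leather=6 mithril=8
After 4 (gather 1 mithril): leather=6 mithril=9
After 5 (craft window): leather=4 mithril=9 window=1
After 6 (craft candle): candle=2 leather=3 mithril=9 window=1
After 7 (craft window): candle=2 leather=1 mithril=9 window=2
After 8 (consume 1 leather): candle=2 mithril=9 window=2
After 9 (consume 1 candle): candle=1 mithril=9 window=2
After 10 (gather 4 leather): candle=1 leather=4 mithril=9 window=2
After 11 (craft window): candle=1 leather=2 mithril=9 window=3
After 12 (craft candle): candle=3 leather=1 mithril=9 window=3
After 13 (craft candle): candle=5 mithril=9 window=3
After 14 (gather 1 mithril): candle=5 mithril=10 window=3
After 15 (gather 7 mithril): candle=5 mithril=17 window=3
After 16 (gather 7 mithril): candle=5 mithril=24 window=3
After 17 (consume 1 candle): candle=4 mithril=24 window=3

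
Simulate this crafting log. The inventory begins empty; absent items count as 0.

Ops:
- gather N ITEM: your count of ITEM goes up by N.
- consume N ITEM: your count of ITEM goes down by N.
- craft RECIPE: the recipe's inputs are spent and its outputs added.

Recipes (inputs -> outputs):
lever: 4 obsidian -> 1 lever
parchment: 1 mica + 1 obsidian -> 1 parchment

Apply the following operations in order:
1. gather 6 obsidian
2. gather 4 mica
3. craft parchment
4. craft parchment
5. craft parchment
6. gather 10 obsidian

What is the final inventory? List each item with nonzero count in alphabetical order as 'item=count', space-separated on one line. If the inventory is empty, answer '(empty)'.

Answer: mica=1 obsidian=13 parchment=3

Derivation:
After 1 (gather 6 obsidian): obsidian=6
After 2 (gather 4 mica): mica=4 obsidian=6
After 3 (craft parchment): mica=3 obsidian=5 parchment=1
After 4 (craft parchment): mica=2 obsidian=4 parchment=2
After 5 (craft parchment): mica=1 obsidian=3 parchment=3
After 6 (gather 10 obsidian): mica=1 obsidian=13 parchment=3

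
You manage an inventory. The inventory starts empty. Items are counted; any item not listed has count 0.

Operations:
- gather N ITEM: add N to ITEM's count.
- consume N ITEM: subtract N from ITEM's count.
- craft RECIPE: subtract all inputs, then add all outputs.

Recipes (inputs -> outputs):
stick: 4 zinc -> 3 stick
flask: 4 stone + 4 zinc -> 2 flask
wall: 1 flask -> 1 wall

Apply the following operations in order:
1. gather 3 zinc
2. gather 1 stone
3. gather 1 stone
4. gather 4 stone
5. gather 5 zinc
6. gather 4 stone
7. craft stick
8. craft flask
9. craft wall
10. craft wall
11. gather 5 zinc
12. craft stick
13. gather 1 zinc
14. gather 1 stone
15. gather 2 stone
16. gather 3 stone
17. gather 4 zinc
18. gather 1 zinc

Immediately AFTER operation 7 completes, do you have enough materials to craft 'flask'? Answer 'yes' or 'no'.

Answer: yes

Derivation:
After 1 (gather 3 zinc): zinc=3
After 2 (gather 1 stone): stone=1 zinc=3
After 3 (gather 1 stone): stone=2 zinc=3
After 4 (gather 4 stone): stone=6 zinc=3
After 5 (gather 5 zinc): stone=6 zinc=8
After 6 (gather 4 stone): stone=10 zinc=8
After 7 (craft stick): stick=3 stone=10 zinc=4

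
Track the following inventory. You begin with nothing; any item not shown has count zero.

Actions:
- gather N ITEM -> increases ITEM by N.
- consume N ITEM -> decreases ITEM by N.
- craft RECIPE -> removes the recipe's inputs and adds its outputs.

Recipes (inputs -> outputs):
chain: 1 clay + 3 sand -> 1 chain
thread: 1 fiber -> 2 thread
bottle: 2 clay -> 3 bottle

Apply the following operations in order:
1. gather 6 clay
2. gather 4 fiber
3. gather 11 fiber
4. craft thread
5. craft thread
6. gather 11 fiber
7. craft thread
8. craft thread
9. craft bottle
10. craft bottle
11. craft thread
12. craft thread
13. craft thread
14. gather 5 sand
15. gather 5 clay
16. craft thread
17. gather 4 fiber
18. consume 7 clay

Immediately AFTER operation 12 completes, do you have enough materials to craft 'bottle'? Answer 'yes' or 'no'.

After 1 (gather 6 clay): clay=6
After 2 (gather 4 fiber): clay=6 fiber=4
After 3 (gather 11 fiber): clay=6 fiber=15
After 4 (craft thread): clay=6 fiber=14 thread=2
After 5 (craft thread): clay=6 fiber=13 thread=4
After 6 (gather 11 fiber): clay=6 fiber=24 thread=4
After 7 (craft thread): clay=6 fiber=23 thread=6
After 8 (craft thread): clay=6 fiber=22 thread=8
After 9 (craft bottle): bottle=3 clay=4 fiber=22 thread=8
After 10 (craft bottle): bottle=6 clay=2 fiber=22 thread=8
After 11 (craft thread): bottle=6 clay=2 fiber=21 thread=10
After 12 (craft thread): bottle=6 clay=2 fiber=20 thread=12

Answer: yes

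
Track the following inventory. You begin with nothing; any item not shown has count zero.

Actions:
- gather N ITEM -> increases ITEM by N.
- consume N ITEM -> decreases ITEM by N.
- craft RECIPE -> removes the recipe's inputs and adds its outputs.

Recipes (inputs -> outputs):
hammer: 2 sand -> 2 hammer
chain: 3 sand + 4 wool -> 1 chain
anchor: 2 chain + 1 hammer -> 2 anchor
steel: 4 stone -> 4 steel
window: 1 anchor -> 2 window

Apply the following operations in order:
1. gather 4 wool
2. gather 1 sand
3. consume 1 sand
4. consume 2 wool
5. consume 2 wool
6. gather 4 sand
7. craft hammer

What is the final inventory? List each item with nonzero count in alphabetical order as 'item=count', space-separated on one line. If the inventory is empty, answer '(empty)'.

After 1 (gather 4 wool): wool=4
After 2 (gather 1 sand): sand=1 wool=4
After 3 (consume 1 sand): wool=4
After 4 (consume 2 wool): wool=2
After 5 (consume 2 wool): (empty)
After 6 (gather 4 sand): sand=4
After 7 (craft hammer): hammer=2 sand=2

Answer: hammer=2 sand=2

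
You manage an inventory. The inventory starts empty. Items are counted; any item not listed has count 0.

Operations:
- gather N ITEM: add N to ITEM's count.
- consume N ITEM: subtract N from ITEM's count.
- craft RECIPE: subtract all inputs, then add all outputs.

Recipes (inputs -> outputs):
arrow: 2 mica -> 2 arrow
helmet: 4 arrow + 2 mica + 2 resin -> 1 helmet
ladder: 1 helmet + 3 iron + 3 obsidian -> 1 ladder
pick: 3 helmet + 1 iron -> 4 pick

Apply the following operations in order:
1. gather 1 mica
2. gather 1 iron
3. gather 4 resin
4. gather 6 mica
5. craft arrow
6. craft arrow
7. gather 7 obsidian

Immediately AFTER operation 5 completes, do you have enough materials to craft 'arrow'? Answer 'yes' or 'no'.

After 1 (gather 1 mica): mica=1
After 2 (gather 1 iron): iron=1 mica=1
After 3 (gather 4 resin): iron=1 mica=1 resin=4
After 4 (gather 6 mica): iron=1 mica=7 resin=4
After 5 (craft arrow): arrow=2 iron=1 mica=5 resin=4

Answer: yes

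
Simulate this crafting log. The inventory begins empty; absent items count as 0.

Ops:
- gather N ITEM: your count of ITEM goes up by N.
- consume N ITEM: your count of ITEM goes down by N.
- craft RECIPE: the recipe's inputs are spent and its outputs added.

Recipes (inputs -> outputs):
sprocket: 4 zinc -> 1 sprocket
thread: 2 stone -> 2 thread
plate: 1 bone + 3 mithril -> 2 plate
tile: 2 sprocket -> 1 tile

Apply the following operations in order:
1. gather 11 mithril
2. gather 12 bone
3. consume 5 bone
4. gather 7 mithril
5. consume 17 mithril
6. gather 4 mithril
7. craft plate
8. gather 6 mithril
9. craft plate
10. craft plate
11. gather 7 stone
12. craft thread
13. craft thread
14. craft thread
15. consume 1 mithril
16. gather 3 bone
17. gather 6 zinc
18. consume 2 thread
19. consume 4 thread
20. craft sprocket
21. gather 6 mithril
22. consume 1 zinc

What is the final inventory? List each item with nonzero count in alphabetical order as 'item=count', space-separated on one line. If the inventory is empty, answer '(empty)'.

After 1 (gather 11 mithril): mithril=11
After 2 (gather 12 bone): bone=12 mithril=11
After 3 (consume 5 bone): bone=7 mithril=11
After 4 (gather 7 mithril): bone=7 mithril=18
After 5 (consume 17 mithril): bone=7 mithril=1
After 6 (gather 4 mithril): bone=7 mithril=5
After 7 (craft plate): bone=6 mithril=2 plate=2
After 8 (gather 6 mithril): bone=6 mithril=8 plate=2
After 9 (craft plate): bone=5 mithril=5 plate=4
After 10 (craft plate): bone=4 mithril=2 plate=6
After 11 (gather 7 stone): bone=4 mithril=2 plate=6 stone=7
After 12 (craft thread): bone=4 mithril=2 plate=6 stone=5 thread=2
After 13 (craft thread): bone=4 mithril=2 plate=6 stone=3 thread=4
After 14 (craft thread): bone=4 mithril=2 plate=6 stone=1 thread=6
After 15 (consume 1 mithril): bone=4 mithril=1 plate=6 stone=1 thread=6
After 16 (gather 3 bone): bone=7 mithril=1 plate=6 stone=1 thread=6
After 17 (gather 6 zinc): bone=7 mithril=1 plate=6 stone=1 thread=6 zinc=6
After 18 (consume 2 thread): bone=7 mithril=1 plate=6 stone=1 thread=4 zinc=6
After 19 (consume 4 thread): bone=7 mithril=1 plate=6 stone=1 zinc=6
After 20 (craft sprocket): bone=7 mithril=1 plate=6 sprocket=1 stone=1 zinc=2
After 21 (gather 6 mithril): bone=7 mithril=7 plate=6 sprocket=1 stone=1 zinc=2
After 22 (consume 1 zinc): bone=7 mithril=7 plate=6 sprocket=1 stone=1 zinc=1

Answer: bone=7 mithril=7 plate=6 sprocket=1 stone=1 zinc=1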